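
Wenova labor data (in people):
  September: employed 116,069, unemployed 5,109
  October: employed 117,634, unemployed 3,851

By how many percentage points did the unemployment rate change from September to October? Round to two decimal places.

September: labor force = 116,069 + 5,109 = 121,178; u = 5,109/121,178 = 4.22%.
October: labor force = 117,634 + 3,851 = 121,485; u = 3,851/121,485 = 3.17%.
Change = 3.17% − 4.22% = −1.05 pp.

The unemployment rate changed by −1.05 percentage points.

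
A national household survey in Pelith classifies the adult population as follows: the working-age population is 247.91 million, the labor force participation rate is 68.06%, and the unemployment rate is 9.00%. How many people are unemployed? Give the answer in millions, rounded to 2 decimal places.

About 15.19 million are unemployed.

Labor force = 0.6806 × 247.91 = 168.73 million.
Unemployed = 0.0900 × 168.73 ≈ 15.19 million.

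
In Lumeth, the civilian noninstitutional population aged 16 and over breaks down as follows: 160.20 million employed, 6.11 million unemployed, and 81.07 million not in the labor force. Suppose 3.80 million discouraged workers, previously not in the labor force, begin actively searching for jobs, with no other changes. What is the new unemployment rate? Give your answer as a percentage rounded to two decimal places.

Initially, labor force = 160.20 + 6.11 = 166.31 million, so u = 6.11/166.31 = 3.67%.
After the change, unemployed and labor force both rise by 3.80 → E = 160.20, U = 9.91, labor force = 170.11 million.
New unemployment rate = 9.91 / 170.11 = 5.83%.

New unemployment rate ≈ 5.83%.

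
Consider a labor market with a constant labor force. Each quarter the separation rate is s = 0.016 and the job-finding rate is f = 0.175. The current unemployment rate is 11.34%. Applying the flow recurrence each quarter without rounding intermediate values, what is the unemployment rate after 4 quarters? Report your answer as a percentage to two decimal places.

With a fixed labor force, u_{t+1} = u_t + s·(1−u_t) − f·u_t = u_t·(1−s−f) + s.
Here 1−s−f = 0.809 and s = 0.016.
u_1 = 0.113400 × 0.809 + 0.016 = 0.107741.
u_2 = 0.107741 × 0.809 + 0.016 = 0.103162.
u_3 = 0.103162 × 0.809 + 0.016 = 0.099458.
u_4 = 0.099458 × 0.809 + 0.016 = 0.096462.

Unemployment rate after four quarters ≈ 9.65%.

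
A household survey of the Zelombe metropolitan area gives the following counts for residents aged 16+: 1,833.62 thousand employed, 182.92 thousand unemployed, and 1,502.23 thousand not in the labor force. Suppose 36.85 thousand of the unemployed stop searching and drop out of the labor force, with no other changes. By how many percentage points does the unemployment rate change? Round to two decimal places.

Initially, labor force = 1,833.62 + 182.92 = 2,016.54 thousand, so u = 182.92/2,016.54 = 9.07%.
After the change, unemployed and labor force both fall by 36.85 → E = 1,833.62, U = 146.07, labor force = 1,979.69 thousand.
New unemployment rate = 146.07 / 1,979.69 = 7.38%.
Change = 7.38% − 9.07% = −1.69 percentage points.

The unemployment rate changes by −1.69 percentage points.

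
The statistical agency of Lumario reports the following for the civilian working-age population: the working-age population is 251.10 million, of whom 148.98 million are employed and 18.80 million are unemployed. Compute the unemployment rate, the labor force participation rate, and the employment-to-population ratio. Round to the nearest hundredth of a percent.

Unemployment rate ≈ 11.21%; labor force participation rate ≈ 66.82%; employment-population ratio ≈ 59.33%.

Labor force = employed + unemployed = 148.98 + 18.80 = 167.78 million.
Unemployment rate = 18.80 / 167.78 = 11.21%.
Labor force participation rate = 167.78 / 251.10 = 66.82%.
Employment-population ratio = 148.98 / 251.10 = 59.33%.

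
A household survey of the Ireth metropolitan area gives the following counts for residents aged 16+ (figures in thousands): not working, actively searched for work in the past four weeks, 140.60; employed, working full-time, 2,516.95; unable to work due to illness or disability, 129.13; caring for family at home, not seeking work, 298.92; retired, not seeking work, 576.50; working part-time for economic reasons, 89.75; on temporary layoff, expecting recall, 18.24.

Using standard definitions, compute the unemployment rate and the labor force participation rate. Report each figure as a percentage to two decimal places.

Employed = 2,516.95 + 89.75 = 2,606.70 thousand (anyone who worked, including part-time for economic reasons, counts as employed).
Unemployed = 140.60 + 18.24 = 158.84 thousand (jobless and actively searching, or on temporary layoff).
Labor force = 2,606.70 + 158.84 = 2,765.54 thousand.
Not in labor force = 129.13 + 298.92 + 576.50 = 1,004.55 thousand (those not working and not actively searching are outside the labor force).
Civilian working-age population = 2,765.54 + 1,004.55 = 3,770.09 thousand.
Unemployment rate = 158.84 / 2,765.54 = 5.74%.
Labor force participation rate = 2,765.54 / 3,770.09 = 73.35%.

Unemployment rate ≈ 5.74%; labor force participation rate ≈ 73.35%.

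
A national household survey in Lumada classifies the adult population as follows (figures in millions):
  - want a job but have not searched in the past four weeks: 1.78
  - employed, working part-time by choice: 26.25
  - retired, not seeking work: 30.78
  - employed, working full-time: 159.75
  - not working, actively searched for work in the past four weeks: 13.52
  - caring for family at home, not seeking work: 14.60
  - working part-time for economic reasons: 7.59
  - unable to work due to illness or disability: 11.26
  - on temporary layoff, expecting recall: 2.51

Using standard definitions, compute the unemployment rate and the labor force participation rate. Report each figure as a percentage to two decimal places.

Unemployment rate ≈ 7.65%; labor force participation rate ≈ 78.20%.

Employed = 26.25 + 159.75 + 7.59 = 193.59 million (anyone who worked, including part-time for economic reasons, counts as employed).
Unemployed = 13.52 + 2.51 = 16.03 million (jobless and actively searching, or on temporary layoff).
Labor force = 193.59 + 16.03 = 209.62 million.
Not in labor force = 1.78 + 30.78 + 14.60 + 11.26 = 58.42 million (those not working and not actively searching are outside the labor force — including those who want a job but have given up searching).
Civilian working-age population = 209.62 + 58.42 = 268.04 million.
Unemployment rate = 16.03 / 209.62 = 7.65%.
Labor force participation rate = 209.62 / 268.04 = 78.20%.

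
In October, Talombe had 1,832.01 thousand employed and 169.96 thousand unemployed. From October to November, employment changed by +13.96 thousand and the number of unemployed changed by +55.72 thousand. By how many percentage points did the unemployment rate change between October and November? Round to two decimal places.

October: labor force = 1,832.01 + 169.96 = 2,001.97; u = 169.96/2,001.97 = 8.49%.
November: labor force = 1,845.97 + 225.68 = 2,071.65; u = 225.68/2,071.65 = 10.89%.
Change = 10.89% − 8.49% = +2.40 pp.

The unemployment rate changed by +2.40 percentage points.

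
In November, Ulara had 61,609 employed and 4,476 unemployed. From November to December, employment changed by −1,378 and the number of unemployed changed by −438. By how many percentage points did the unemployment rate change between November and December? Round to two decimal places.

November: labor force = 61,609 + 4,476 = 66,085; u = 4,476/66,085 = 6.77%.
December: labor force = 60,231 + 4,038 = 64,269; u = 4,038/64,269 = 6.28%.
Change = 6.28% − 6.77% = −0.49 pp.

The unemployment rate changed by −0.49 percentage points.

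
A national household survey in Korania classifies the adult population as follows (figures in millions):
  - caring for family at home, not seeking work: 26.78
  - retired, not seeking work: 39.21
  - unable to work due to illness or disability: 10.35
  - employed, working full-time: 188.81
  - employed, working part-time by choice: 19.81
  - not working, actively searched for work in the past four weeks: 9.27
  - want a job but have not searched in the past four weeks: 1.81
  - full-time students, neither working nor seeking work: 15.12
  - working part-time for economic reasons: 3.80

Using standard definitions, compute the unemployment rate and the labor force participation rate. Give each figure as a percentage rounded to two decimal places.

Unemployment rate ≈ 4.18%; labor force participation rate ≈ 70.39%.

Employed = 188.81 + 19.81 + 3.80 = 212.42 million (anyone who worked, including part-time for economic reasons, counts as employed).
Unemployed = 9.27 million.
Labor force = 212.42 + 9.27 = 221.69 million.
Not in labor force = 26.78 + 39.21 + 10.35 + 1.81 + 15.12 = 93.27 million (those not working and not actively searching are outside the labor force — including those who want a job but have given up searching).
Civilian working-age population = 221.69 + 93.27 = 314.96 million.
Unemployment rate = 9.27 / 221.69 = 4.18%.
Labor force participation rate = 221.69 / 314.96 = 70.39%.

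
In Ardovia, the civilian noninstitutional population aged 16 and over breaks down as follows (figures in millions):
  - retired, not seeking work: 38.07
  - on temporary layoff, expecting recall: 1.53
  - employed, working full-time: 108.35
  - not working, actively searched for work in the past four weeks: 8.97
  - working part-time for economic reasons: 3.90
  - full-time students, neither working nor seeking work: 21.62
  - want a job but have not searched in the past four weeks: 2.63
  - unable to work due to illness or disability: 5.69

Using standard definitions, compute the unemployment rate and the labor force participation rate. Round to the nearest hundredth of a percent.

Unemployment rate ≈ 8.55%; labor force participation rate ≈ 64.35%.

Employed = 108.35 + 3.90 = 112.25 million (anyone who worked, including part-time for economic reasons, counts as employed).
Unemployed = 1.53 + 8.97 = 10.50 million (jobless and actively searching, or on temporary layoff).
Labor force = 112.25 + 10.50 = 122.75 million.
Not in labor force = 38.07 + 21.62 + 2.63 + 5.69 = 68.01 million (those not working and not actively searching are outside the labor force — including those who want a job but have given up searching).
Civilian working-age population = 122.75 + 68.01 = 190.76 million.
Unemployment rate = 10.50 / 122.75 = 8.55%.
Labor force participation rate = 122.75 / 190.76 = 64.35%.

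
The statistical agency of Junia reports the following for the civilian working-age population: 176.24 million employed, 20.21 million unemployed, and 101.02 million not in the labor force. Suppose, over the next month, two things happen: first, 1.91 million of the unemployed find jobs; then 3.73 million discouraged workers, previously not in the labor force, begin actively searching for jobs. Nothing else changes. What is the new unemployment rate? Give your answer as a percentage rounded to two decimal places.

Initially, labor force = 176.24 + 20.21 = 196.45 million, so u = 20.21/196.45 = 10.29%.
After the first change, unemployed falls and employed rises by 1.91; labor force unchanged → E = 178.15, U = 18.30, labor force = 196.45 million.
After the second change, unemployed and labor force both rise by 3.73 → E = 178.15, U = 22.03, labor force = 200.18 million.
New unemployment rate = 22.03 / 200.18 = 11.01%.

New unemployment rate ≈ 11.01%.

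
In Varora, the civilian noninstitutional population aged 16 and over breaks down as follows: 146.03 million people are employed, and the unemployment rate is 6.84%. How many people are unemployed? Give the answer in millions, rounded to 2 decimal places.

About 10.72 million are unemployed.

Let U be the number unemployed. The labor force is E + U, and U/(E+U) = 0.0684.
So U = 0.0684 × 146.03 / (1 − 0.0684) = 9.9885 / 0.9316 ≈ 10.72 million.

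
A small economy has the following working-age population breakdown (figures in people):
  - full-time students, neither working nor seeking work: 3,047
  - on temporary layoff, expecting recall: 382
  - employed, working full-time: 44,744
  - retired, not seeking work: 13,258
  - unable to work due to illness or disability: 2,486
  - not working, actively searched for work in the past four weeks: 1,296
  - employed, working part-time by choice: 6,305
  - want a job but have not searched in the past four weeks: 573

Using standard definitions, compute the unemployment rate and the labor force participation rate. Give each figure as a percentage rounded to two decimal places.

Employed = 44,744 + 6,305 = 51,049.
Unemployed = 382 + 1,296 = 1,678 (jobless and actively searching, or on temporary layoff).
Labor force = 51,049 + 1,678 = 52,727.
Not in labor force = 3,047 + 13,258 + 2,486 + 573 = 19,364 (those not working and not actively searching are outside the labor force — including those who want a job but have given up searching).
Civilian working-age population = 52,727 + 19,364 = 72,091.
Unemployment rate = 1,678 / 52,727 = 3.18%.
Labor force participation rate = 52,727 / 72,091 = 73.14%.

Unemployment rate ≈ 3.18%; labor force participation rate ≈ 73.14%.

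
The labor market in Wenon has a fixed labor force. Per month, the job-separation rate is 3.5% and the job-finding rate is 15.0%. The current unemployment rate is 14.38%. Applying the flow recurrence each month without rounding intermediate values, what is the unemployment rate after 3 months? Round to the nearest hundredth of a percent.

With a fixed labor force, u_{t+1} = u_t + s·(1−u_t) − f·u_t = u_t·(1−s−f) + s.
Here 1−s−f = 0.815 and s = 0.035.
u_1 = 0.143800 × 0.815 + 0.035 = 0.152197.
u_2 = 0.152197 × 0.815 + 0.035 = 0.159041.
u_3 = 0.159041 × 0.815 + 0.035 = 0.164618.

Unemployment rate after three months ≈ 16.46%.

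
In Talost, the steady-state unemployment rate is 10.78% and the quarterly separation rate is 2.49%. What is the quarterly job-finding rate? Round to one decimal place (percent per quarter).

From u* = s/(s+f): f = s·(1−u)/u.
f = 2.49 × (1 − 0.1078) / 0.1078 = 2.2216 / 0.1078 ≈ 20.6% per quarter.

Job-finding rate ≈ 20.6% per quarter.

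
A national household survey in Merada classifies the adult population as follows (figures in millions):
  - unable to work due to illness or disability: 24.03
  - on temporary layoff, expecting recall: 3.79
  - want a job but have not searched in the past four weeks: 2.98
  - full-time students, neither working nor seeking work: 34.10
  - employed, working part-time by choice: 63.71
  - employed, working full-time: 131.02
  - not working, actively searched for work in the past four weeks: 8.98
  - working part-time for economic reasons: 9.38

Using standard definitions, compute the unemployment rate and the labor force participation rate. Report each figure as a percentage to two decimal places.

Employed = 63.71 + 131.02 + 9.38 = 204.11 million (anyone who worked, including part-time for economic reasons, counts as employed).
Unemployed = 3.79 + 8.98 = 12.77 million (jobless and actively searching, or on temporary layoff).
Labor force = 204.11 + 12.77 = 216.88 million.
Not in labor force = 24.03 + 2.98 + 34.10 = 61.11 million (those not working and not actively searching are outside the labor force — including those who want a job but have given up searching).
Civilian working-age population = 216.88 + 61.11 = 277.99 million.
Unemployment rate = 12.77 / 216.88 = 5.89%.
Labor force participation rate = 216.88 / 277.99 = 78.02%.

Unemployment rate ≈ 5.89%; labor force participation rate ≈ 78.02%.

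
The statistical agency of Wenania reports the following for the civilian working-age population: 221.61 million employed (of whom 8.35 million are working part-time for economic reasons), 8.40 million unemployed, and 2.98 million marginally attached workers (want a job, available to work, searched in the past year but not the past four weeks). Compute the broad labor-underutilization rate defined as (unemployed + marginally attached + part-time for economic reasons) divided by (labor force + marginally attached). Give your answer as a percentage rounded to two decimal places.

Broad underutilization rate ≈ 8.47%.

Labor force = 221.61 + 8.40 = 230.01 million.
Numerator = 8.40 + 2.98 + 8.35 = 19.73 million.
Denominator = 230.01 + 2.98 = 232.99 million.
Broad rate = 19.73 / 232.99 = 8.47%.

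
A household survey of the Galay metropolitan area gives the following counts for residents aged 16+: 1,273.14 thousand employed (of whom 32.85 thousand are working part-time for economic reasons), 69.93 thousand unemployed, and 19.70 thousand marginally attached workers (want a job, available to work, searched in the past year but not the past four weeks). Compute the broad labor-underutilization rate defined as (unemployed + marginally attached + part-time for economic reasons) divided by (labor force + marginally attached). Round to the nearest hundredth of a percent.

Broad underutilization rate ≈ 8.99%.

Labor force = 1,273.14 + 69.93 = 1,343.07 thousand.
Numerator = 69.93 + 19.70 + 32.85 = 122.48 thousand.
Denominator = 1,343.07 + 19.70 = 1,362.77 thousand.
Broad rate = 122.48 / 1,362.77 = 8.99%.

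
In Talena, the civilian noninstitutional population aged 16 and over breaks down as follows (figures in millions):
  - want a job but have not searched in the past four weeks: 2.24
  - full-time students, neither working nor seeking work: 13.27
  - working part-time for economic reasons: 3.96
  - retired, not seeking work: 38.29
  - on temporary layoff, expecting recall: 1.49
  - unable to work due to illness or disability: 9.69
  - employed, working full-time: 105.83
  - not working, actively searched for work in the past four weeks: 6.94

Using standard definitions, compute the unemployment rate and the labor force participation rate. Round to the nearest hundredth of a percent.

Employed = 3.96 + 105.83 = 109.79 million (anyone who worked, including part-time for economic reasons, counts as employed).
Unemployed = 1.49 + 6.94 = 8.43 million (jobless and actively searching, or on temporary layoff).
Labor force = 109.79 + 8.43 = 118.22 million.
Not in labor force = 2.24 + 13.27 + 38.29 + 9.69 = 63.49 million (those not working and not actively searching are outside the labor force — including those who want a job but have given up searching).
Civilian working-age population = 118.22 + 63.49 = 181.71 million.
Unemployment rate = 8.43 / 118.22 = 7.13%.
Labor force participation rate = 118.22 / 181.71 = 65.06%.

Unemployment rate ≈ 7.13%; labor force participation rate ≈ 65.06%.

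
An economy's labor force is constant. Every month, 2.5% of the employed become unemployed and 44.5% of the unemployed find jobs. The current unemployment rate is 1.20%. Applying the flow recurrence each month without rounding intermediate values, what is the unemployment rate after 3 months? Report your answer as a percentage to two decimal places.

Unemployment rate after three months ≈ 4.71%.

With a fixed labor force, u_{t+1} = u_t + s·(1−u_t) − f·u_t = u_t·(1−s−f) + s.
Here 1−s−f = 0.530 and s = 0.025.
u_1 = 0.012000 × 0.530 + 0.025 = 0.031360.
u_2 = 0.031360 × 0.530 + 0.025 = 0.041621.
u_3 = 0.041621 × 0.530 + 0.025 = 0.047059.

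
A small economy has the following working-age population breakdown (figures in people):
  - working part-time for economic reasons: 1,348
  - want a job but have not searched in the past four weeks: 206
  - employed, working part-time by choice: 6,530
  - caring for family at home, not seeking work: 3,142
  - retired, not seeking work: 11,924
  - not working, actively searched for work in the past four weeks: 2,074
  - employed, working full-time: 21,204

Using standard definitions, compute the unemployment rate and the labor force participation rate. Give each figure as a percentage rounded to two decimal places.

Employed = 1,348 + 6,530 + 21,204 = 29,082 (anyone who worked, including part-time for economic reasons, counts as employed).
Unemployed = 2,074.
Labor force = 29,082 + 2,074 = 31,156.
Not in labor force = 206 + 3,142 + 11,924 = 15,272 (those not working and not actively searching are outside the labor force — including those who want a job but have given up searching).
Civilian working-age population = 31,156 + 15,272 = 46,428.
Unemployment rate = 2,074 / 31,156 = 6.66%.
Labor force participation rate = 31,156 / 46,428 = 67.11%.

Unemployment rate ≈ 6.66%; labor force participation rate ≈ 67.11%.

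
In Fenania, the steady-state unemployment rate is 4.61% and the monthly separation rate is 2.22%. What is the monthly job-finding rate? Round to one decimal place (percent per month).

From u* = s/(s+f): f = s·(1−u)/u.
f = 2.22 × (1 − 0.0461) / 0.0461 = 2.1177 / 0.0461 ≈ 45.9% per month.

Job-finding rate ≈ 45.9% per month.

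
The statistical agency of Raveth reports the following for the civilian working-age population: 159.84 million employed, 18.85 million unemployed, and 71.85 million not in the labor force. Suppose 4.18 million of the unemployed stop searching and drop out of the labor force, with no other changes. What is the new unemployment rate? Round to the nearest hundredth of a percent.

Initially, labor force = 159.84 + 18.85 = 178.69 million, so u = 18.85/178.69 = 10.55%.
After the change, unemployed and labor force both fall by 4.18 → E = 159.84, U = 14.67, labor force = 174.51 million.
New unemployment rate = 14.67 / 174.51 = 8.41%.

New unemployment rate ≈ 8.41%.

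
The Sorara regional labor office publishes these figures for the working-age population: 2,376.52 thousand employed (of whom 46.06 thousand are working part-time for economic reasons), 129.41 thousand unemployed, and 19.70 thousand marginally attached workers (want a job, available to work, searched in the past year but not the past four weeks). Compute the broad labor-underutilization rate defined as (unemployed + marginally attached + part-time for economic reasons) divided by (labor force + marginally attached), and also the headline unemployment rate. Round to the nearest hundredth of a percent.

Broad underutilization rate ≈ 7.73%; headline unemployment rate ≈ 5.16%.

Labor force = 2,376.52 + 129.41 = 2,505.93 thousand.
Numerator = 129.41 + 19.70 + 46.06 = 195.17 thousand.
Denominator = 2,505.93 + 19.70 = 2,525.63 thousand.
Broad rate = 195.17 / 2,525.63 = 7.73%.
Headline unemployment rate = 129.41 / 2,505.93 = 5.16%.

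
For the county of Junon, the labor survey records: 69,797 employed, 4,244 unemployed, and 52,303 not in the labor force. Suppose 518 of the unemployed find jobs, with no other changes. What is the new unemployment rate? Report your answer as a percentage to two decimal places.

New unemployment rate ≈ 5.03%.

Initially, labor force = 69,797 + 4,244 = 74,041, so u = 4,244/74,041 = 5.73%.
After the change, unemployed falls and employed rises by 518; labor force unchanged → E = 70,315, U = 3,726, labor force = 74,041.
New unemployment rate = 3,726 / 74,041 = 5.03%.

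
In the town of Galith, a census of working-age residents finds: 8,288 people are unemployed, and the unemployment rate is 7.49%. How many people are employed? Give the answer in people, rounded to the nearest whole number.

About 102,366 are employed.

Labor force = U / u = 8,288 / 0.0749 ≈ 110,654.
Employed = labor force − unemployed = 110,654 − 8,288 = 102,366.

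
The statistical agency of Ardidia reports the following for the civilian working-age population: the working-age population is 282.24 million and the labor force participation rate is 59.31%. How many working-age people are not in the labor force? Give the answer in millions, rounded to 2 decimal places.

About 114.84 million are not in the labor force.

Share not in the labor force = 1 − 0.5931 = 0.4069.
Not in labor force = 0.4069 × 282.24 ≈ 114.84 million.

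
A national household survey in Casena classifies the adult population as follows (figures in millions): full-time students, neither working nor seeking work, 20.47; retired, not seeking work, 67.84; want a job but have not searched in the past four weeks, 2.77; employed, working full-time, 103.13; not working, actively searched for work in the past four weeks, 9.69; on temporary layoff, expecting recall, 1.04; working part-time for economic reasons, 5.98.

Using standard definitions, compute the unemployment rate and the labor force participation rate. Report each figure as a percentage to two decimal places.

Unemployment rate ≈ 8.95%; labor force participation rate ≈ 56.82%.

Employed = 103.13 + 5.98 = 109.11 million (anyone who worked, including part-time for economic reasons, counts as employed).
Unemployed = 9.69 + 1.04 = 10.73 million (jobless and actively searching, or on temporary layoff).
Labor force = 109.11 + 10.73 = 119.84 million.
Not in labor force = 20.47 + 67.84 + 2.77 = 91.08 million (those not working and not actively searching are outside the labor force — including those who want a job but have given up searching).
Civilian working-age population = 119.84 + 91.08 = 210.92 million.
Unemployment rate = 10.73 / 119.84 = 8.95%.
Labor force participation rate = 119.84 / 210.92 = 56.82%.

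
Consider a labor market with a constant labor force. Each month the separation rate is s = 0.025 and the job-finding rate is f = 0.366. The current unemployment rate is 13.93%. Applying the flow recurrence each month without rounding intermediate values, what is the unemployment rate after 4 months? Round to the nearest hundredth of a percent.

With a fixed labor force, u_{t+1} = u_t + s·(1−u_t) − f·u_t = u_t·(1−s−f) + s.
Here 1−s−f = 0.609 and s = 0.025.
u_1 = 0.139300 × 0.609 + 0.025 = 0.109834.
u_2 = 0.109834 × 0.609 + 0.025 = 0.091889.
u_3 = 0.091889 × 0.609 + 0.025 = 0.080960.
u_4 = 0.080960 × 0.609 + 0.025 = 0.074305.

Unemployment rate after four months ≈ 7.43%.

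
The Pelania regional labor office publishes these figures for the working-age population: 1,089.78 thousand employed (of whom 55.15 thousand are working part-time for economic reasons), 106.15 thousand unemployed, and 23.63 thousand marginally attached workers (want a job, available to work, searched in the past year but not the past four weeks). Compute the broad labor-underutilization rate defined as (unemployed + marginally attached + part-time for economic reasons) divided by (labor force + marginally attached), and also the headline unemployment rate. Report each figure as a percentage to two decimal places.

Broad underutilization rate ≈ 15.16%; headline unemployment rate ≈ 8.88%.

Labor force = 1,089.78 + 106.15 = 1,195.93 thousand.
Numerator = 106.15 + 23.63 + 55.15 = 184.93 thousand.
Denominator = 1,195.93 + 23.63 = 1,219.56 thousand.
Broad rate = 184.93 / 1,219.56 = 15.16%.
Headline unemployment rate = 106.15 / 1,195.93 = 8.88%.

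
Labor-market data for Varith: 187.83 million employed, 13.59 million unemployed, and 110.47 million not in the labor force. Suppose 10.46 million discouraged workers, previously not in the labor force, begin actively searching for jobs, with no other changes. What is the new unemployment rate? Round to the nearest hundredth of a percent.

New unemployment rate ≈ 11.35%.

Initially, labor force = 187.83 + 13.59 = 201.42 million, so u = 13.59/201.42 = 6.75%.
After the change, unemployed and labor force both rise by 10.46 → E = 187.83, U = 24.05, labor force = 211.88 million.
New unemployment rate = 24.05 / 211.88 = 11.35%.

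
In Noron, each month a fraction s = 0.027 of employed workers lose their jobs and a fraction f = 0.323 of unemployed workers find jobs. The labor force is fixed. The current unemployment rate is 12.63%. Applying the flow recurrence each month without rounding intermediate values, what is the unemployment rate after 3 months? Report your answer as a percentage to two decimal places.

Unemployment rate after three months ≈ 9.06%.

With a fixed labor force, u_{t+1} = u_t + s·(1−u_t) − f·u_t = u_t·(1−s−f) + s.
Here 1−s−f = 0.650 and s = 0.027.
u_1 = 0.126300 × 0.650 + 0.027 = 0.109095.
u_2 = 0.109095 × 0.650 + 0.027 = 0.097912.
u_3 = 0.097912 × 0.650 + 0.027 = 0.090643.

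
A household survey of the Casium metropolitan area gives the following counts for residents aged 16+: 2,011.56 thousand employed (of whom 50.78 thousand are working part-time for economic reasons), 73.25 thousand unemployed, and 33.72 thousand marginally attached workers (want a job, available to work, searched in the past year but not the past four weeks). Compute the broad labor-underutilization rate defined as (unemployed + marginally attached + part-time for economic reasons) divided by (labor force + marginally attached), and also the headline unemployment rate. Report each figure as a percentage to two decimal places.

Broad underutilization rate ≈ 7.45%; headline unemployment rate ≈ 3.51%.

Labor force = 2,011.56 + 73.25 = 2,084.81 thousand.
Numerator = 73.25 + 33.72 + 50.78 = 157.75 thousand.
Denominator = 2,084.81 + 33.72 = 2,118.53 thousand.
Broad rate = 157.75 / 2,118.53 = 7.45%.
Headline unemployment rate = 73.25 / 2,084.81 = 3.51%.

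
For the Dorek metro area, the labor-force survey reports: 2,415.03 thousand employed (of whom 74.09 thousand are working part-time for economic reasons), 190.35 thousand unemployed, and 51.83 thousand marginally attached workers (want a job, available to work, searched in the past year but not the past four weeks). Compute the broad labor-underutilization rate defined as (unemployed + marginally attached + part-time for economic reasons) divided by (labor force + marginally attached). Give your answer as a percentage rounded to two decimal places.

Labor force = 2,415.03 + 190.35 = 2,605.38 thousand.
Numerator = 190.35 + 51.83 + 74.09 = 316.27 thousand.
Denominator = 2,605.38 + 51.83 = 2,657.21 thousand.
Broad rate = 316.27 / 2,657.21 = 11.90%.

Broad underutilization rate ≈ 11.90%.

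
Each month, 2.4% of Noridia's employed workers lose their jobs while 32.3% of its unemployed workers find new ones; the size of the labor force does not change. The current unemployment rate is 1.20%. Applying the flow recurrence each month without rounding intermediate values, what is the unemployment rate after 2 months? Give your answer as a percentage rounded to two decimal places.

With a fixed labor force, u_{t+1} = u_t + s·(1−u_t) − f·u_t = u_t·(1−s−f) + s.
Here 1−s−f = 0.653 and s = 0.024.
u_1 = 0.012000 × 0.653 + 0.024 = 0.031836.
u_2 = 0.031836 × 0.653 + 0.024 = 0.044789.

Unemployment rate after two months ≈ 4.48%.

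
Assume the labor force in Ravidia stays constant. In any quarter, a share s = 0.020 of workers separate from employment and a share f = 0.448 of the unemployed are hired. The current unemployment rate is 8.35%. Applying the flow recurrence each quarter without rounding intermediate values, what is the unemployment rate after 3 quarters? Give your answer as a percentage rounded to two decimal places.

With a fixed labor force, u_{t+1} = u_t + s·(1−u_t) − f·u_t = u_t·(1−s−f) + s.
Here 1−s−f = 0.532 and s = 0.020.
u_1 = 0.083500 × 0.532 + 0.020 = 0.064422.
u_2 = 0.064422 × 0.532 + 0.020 = 0.054273.
u_3 = 0.054273 × 0.532 + 0.020 = 0.048873.

Unemployment rate after three quarters ≈ 4.89%.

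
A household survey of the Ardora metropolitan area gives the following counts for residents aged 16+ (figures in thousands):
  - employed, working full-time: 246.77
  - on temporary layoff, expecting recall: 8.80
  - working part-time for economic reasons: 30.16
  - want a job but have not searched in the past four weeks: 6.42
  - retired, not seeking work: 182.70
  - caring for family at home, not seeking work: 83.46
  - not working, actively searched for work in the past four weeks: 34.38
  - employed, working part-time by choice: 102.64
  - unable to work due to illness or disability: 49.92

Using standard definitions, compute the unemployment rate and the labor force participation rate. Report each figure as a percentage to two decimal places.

Unemployment rate ≈ 10.21%; labor force participation rate ≈ 56.73%.

Employed = 246.77 + 30.16 + 102.64 = 379.57 thousand (anyone who worked, including part-time for economic reasons, counts as employed).
Unemployed = 8.80 + 34.38 = 43.18 thousand (jobless and actively searching, or on temporary layoff).
Labor force = 379.57 + 43.18 = 422.75 thousand.
Not in labor force = 6.42 + 182.70 + 83.46 + 49.92 = 322.50 thousand (those not working and not actively searching are outside the labor force — including those who want a job but have given up searching).
Civilian working-age population = 422.75 + 322.50 = 745.25 thousand.
Unemployment rate = 43.18 / 422.75 = 10.21%.
Labor force participation rate = 422.75 / 745.25 = 56.73%.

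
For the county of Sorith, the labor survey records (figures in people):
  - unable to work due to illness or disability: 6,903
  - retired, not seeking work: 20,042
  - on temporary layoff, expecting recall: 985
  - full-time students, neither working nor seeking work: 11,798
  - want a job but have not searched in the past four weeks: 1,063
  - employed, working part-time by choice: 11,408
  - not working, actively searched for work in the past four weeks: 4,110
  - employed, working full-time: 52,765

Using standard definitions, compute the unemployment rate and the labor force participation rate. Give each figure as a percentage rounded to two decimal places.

Employed = 11,408 + 52,765 = 64,173.
Unemployed = 985 + 4,110 = 5,095 (jobless and actively searching, or on temporary layoff).
Labor force = 64,173 + 5,095 = 69,268.
Not in labor force = 6,903 + 20,042 + 11,798 + 1,063 = 39,806 (those not working and not actively searching are outside the labor force — including those who want a job but have given up searching).
Civilian working-age population = 69,268 + 39,806 = 109,074.
Unemployment rate = 5,095 / 69,268 = 7.36%.
Labor force participation rate = 69,268 / 109,074 = 63.51%.

Unemployment rate ≈ 7.36%; labor force participation rate ≈ 63.51%.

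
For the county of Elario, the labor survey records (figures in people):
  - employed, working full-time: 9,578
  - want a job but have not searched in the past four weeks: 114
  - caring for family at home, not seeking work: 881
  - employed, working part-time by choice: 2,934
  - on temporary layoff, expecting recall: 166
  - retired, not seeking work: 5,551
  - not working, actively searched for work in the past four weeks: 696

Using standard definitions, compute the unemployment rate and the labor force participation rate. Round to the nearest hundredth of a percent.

Unemployment rate ≈ 6.45%; labor force participation rate ≈ 67.14%.

Employed = 9,578 + 2,934 = 12,512.
Unemployed = 166 + 696 = 862 (jobless and actively searching, or on temporary layoff).
Labor force = 12,512 + 862 = 13,374.
Not in labor force = 114 + 881 + 5,551 = 6,546 (those not working and not actively searching are outside the labor force — including those who want a job but have given up searching).
Civilian working-age population = 13,374 + 6,546 = 19,920.
Unemployment rate = 862 / 13,374 = 6.45%.
Labor force participation rate = 13,374 / 19,920 = 67.14%.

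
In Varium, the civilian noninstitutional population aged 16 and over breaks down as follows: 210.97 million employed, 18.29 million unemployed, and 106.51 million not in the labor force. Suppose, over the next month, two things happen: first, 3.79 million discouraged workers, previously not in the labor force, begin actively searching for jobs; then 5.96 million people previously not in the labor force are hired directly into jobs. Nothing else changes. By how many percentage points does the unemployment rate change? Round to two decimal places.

The unemployment rate changes by +1.26 percentage points.

Initially, labor force = 210.97 + 18.29 = 229.26 million, so u = 18.29/229.26 = 7.98%.
After the first change, unemployed and labor force both rise by 3.79 → E = 210.97, U = 22.08, labor force = 233.05 million.
After the second change, employed and labor force both rise by 5.96; unemployed unchanged → E = 216.93, U = 22.08, labor force = 239.01 million.
New unemployment rate = 22.08 / 239.01 = 9.24%.
Change = 9.24% − 7.98% = +1.26 percentage points.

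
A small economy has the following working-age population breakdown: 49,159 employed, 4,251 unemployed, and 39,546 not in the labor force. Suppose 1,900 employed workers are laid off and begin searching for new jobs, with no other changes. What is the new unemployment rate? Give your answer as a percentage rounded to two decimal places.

New unemployment rate ≈ 11.52%.

Initially, labor force = 49,159 + 4,251 = 53,410, so u = 4,251/53,410 = 7.96%.
After the change, employed falls and unemployed rises by 1,900; labor force unchanged → E = 47,259, U = 6,151, labor force = 53,410.
New unemployment rate = 6,151 / 53,410 = 11.52%.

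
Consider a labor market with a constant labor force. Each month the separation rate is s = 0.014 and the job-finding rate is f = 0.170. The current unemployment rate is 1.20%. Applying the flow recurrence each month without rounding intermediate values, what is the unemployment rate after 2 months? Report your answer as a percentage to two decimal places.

Unemployment rate after two months ≈ 3.34%.

With a fixed labor force, u_{t+1} = u_t + s·(1−u_t) − f·u_t = u_t·(1−s−f) + s.
Here 1−s−f = 0.816 and s = 0.014.
u_1 = 0.012000 × 0.816 + 0.014 = 0.023792.
u_2 = 0.023792 × 0.816 + 0.014 = 0.033414.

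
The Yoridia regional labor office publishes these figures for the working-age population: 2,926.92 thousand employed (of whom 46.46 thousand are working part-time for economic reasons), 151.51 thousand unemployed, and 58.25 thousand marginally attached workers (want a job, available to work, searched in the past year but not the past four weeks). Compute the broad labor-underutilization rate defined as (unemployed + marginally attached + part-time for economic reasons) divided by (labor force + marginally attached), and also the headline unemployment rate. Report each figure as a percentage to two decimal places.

Broad underutilization rate ≈ 8.17%; headline unemployment rate ≈ 4.92%.

Labor force = 2,926.92 + 151.51 = 3,078.43 thousand.
Numerator = 151.51 + 58.25 + 46.46 = 256.22 thousand.
Denominator = 3,078.43 + 58.25 = 3,136.68 thousand.
Broad rate = 256.22 / 3,136.68 = 8.17%.
Headline unemployment rate = 151.51 / 3,078.43 = 4.92%.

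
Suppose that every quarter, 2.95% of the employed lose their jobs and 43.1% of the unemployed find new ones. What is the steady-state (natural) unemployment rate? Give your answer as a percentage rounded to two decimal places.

Steady-state unemployment rate ≈ 6.41%.

At steady state the flows balance: s·E = f·U, so U/(E+U) = s/(s+f).
u* = 2.95 / (2.95 + 43.1) = 2.95 / 46.05 = 6.41%.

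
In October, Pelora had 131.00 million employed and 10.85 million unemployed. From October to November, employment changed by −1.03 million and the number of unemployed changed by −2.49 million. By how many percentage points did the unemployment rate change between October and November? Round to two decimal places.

The unemployment rate changed by −1.61 percentage points.

October: labor force = 131.00 + 10.85 = 141.85; u = 10.85/141.85 = 7.65%.
November: labor force = 129.97 + 8.36 = 138.33; u = 8.36/138.33 = 6.04%.
Change = 6.04% − 7.65% = −1.61 pp.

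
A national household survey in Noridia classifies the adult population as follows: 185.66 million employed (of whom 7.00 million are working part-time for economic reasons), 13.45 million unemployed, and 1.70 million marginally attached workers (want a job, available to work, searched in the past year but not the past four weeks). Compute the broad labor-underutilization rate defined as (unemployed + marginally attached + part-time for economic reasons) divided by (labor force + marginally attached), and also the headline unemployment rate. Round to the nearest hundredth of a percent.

Labor force = 185.66 + 13.45 = 199.11 million.
Numerator = 13.45 + 1.70 + 7.00 = 22.15 million.
Denominator = 199.11 + 1.70 = 200.81 million.
Broad rate = 22.15 / 200.81 = 11.03%.
Headline unemployment rate = 13.45 / 199.11 = 6.76%.

Broad underutilization rate ≈ 11.03%; headline unemployment rate ≈ 6.76%.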